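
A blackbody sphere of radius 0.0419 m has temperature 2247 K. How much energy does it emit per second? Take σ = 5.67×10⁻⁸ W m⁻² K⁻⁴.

A = 4πr² = 4π × (0.0419)² = 0.0221 m².
P = σAT⁴ = 5.67×10⁻⁸ × 0.0221 × (2247)⁴ = 5.67×10⁻⁸ × 0.0221 × 2.55×10^13.
P = 31900 W.

P ≈ 31900 W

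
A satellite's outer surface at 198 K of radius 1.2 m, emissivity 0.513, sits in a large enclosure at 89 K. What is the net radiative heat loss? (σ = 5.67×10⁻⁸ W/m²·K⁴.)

A = 4πr² = 4π × (1.2)² = 18.1 m².
Q = εσA(T⁴ − T_s⁴). T⁴ − T_s⁴ = (198)⁴ − (89)⁴ = 1.54×10^9 − 6.27×10^7 = 1.47×10^9 K⁴.
Q = 0.513 × 5.67×10⁻⁸ × 18.1 × 1.47×10^9 = 776 W.

Q ≈ 776 W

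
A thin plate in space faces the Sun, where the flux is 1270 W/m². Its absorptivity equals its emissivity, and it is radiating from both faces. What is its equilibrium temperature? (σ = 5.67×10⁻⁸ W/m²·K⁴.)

Absorbed flux αS = emitted flux 2εσT⁴ per unit area; with α = ε this gives T = (S/2σ)^(1/4).
T = (1270 / (2 × 5.67×10⁻⁸))^(1/4) = (1.12×10^10)^(1/4).
T = 325 K.

T ≈ 325 K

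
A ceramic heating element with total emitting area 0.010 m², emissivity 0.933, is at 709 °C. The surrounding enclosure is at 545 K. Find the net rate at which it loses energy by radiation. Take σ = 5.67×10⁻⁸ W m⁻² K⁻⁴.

Q ≈ 445 W

Convert: 709 °C = 982 K.
Q = εσA(T⁴ − T_s⁴). T⁴ − T_s⁴ = (982)⁴ − (545)⁴ = 9.30×10^11 − 8.82×10^10 = 8.42×10^11 K⁴.
Q = 0.933 × 5.67×10⁻⁸ × 0.0100 × 8.42×10^11 = 445 W.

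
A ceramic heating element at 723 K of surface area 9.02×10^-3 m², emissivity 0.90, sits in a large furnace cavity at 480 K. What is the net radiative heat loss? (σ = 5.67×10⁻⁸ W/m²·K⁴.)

Q ≈ 101 W

Q = εσA(T⁴ − T_s⁴). T⁴ − T_s⁴ = (723)⁴ − (480)⁴ = 2.73×10^11 − 5.31×10^10 = 2.20×10^11 K⁴.
Q = 0.90 × 5.67×10⁻⁸ × 9.02×10^-3 × 2.20×10^11 = 101 W.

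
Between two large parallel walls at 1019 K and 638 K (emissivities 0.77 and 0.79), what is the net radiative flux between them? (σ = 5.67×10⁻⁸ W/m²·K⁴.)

For two large parallel gray plates, q = σ(T₁⁴ − T₂⁴) / (1/ε₁ + 1/ε₂ − 1).
1/ε₁ + 1/ε₂ − 1 = 1/0.77 + 1/0.79 − 1 = 1.565.
T₁⁴ − T₂⁴ = 1.08×10^12 − 1.66×10^11 = 9.13×10^11 K⁴.
q = 5.67×10⁻⁸ × 9.13×10^11 / 1.565 = 33100 W/m².

q ≈ 33100 W/m²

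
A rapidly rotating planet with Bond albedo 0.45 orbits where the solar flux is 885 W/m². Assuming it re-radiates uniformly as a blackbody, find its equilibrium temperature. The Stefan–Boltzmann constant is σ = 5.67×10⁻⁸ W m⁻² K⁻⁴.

Power absorbed = (1−a)S·πR²; power emitted = 4πR²σT⁴. Equating and cancelling πR²:
T = ((1−a)S / 4σ)^(1/4) = (487 / (4 × 5.67×10⁻⁸))^(1/4) = (2.15×10^9)^(1/4).
T = 215 K.

T ≈ 215 K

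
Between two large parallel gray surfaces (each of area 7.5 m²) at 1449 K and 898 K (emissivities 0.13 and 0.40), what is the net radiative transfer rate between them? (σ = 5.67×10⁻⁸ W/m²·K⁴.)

Q ≈ 1.74×10^5 W

For two large parallel gray plates, q = σ(T₁⁴ − T₂⁴) / (1/ε₁ + 1/ε₂ − 1).
1/ε₁ + 1/ε₂ − 1 = 1/0.13 + 1/0.40 − 1 = 9.192.
T₁⁴ − T₂⁴ = 4.41×10^12 − 6.50×10^11 = 3.76×10^12 K⁴.
q = 5.67×10⁻⁸ × 3.76×10^12 / 9.192 = 23200 W/m².
Q = q·A = 23200 × 7.5 = 1.74×10^5 W.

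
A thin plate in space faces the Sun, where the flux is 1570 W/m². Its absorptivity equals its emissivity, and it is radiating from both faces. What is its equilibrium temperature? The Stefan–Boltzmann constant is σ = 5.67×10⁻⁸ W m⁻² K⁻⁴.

Absorbed flux αS = emitted flux 2εσT⁴ per unit area; with α = ε this gives T = (S/2σ)^(1/4).
T = (1570 / (2 × 5.67×10⁻⁸))^(1/4) = (1.38×10^10)^(1/4).
T = 343 K.

T ≈ 343 K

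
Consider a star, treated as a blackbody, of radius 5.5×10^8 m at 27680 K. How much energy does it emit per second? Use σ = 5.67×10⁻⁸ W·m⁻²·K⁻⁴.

P ≈ 1.27×10^29 W

A = 4πr² = 4π × (5.5×10^8)² = 3.80×10^18 m².
P = σAT⁴ = 5.67×10⁻⁸ × 3.80×10^18 × (27680)⁴ = 5.67×10⁻⁸ × 3.80×10^18 × 5.87×10^17.
P = 1.27×10^29 W.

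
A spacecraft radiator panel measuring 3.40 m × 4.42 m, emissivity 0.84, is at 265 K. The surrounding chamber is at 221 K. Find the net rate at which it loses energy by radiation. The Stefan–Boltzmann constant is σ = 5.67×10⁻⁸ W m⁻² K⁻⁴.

A = 3.40 × 4.42 = 15.0 m².
Q = εσA(T⁴ − T_s⁴). T⁴ − T_s⁴ = (265)⁴ − (221)⁴ = 4.93×10^9 − 2.39×10^9 = 2.55×10^9 K⁴.
Q = 0.84 × 5.67×10⁻⁸ × 15.0 × 2.55×10^9 = 1820 W.

Q ≈ 1820 W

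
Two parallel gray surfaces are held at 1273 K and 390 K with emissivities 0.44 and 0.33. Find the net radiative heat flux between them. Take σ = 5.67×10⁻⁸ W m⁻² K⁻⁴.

q ≈ 34300 W/m²

For two large parallel gray plates, q = σ(T₁⁴ − T₂⁴) / (1/ε₁ + 1/ε₂ − 1).
1/ε₁ + 1/ε₂ − 1 = 1/0.44 + 1/0.33 − 1 = 4.303.
T₁⁴ − T₂⁴ = 2.63×10^12 − 2.31×10^10 = 2.60×10^12 K⁴.
q = 5.67×10⁻⁸ × 2.60×10^12 / 4.303 = 34300 W/m².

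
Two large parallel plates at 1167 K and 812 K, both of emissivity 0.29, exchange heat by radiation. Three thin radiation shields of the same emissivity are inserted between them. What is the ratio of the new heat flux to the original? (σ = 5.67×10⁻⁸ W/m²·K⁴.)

With N identical shields there are N+1 = 4 gaps in series, each with the same radiative resistance, so the flux falls to 1/(N+1) of its unshielded value.

ratio ≈ 0.250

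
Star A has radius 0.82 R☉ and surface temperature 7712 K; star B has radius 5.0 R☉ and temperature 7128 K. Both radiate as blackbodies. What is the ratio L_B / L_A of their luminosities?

L_B/L_A ≈ 27.1

L = 4πR²σT⁴ ∝ R²T⁴, so L_B/L_A = (5.0/0.82)² × (7128/7712)⁴ = 37.2 × 0.730 = 27.1.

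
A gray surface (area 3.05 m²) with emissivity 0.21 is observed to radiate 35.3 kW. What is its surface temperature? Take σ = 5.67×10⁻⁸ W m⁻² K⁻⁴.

From P = εσAT⁴, T = (P / εσA)^(1/4) = (35300 / (0.21 × 5.67×10⁻⁸ × 3.05))^(1/4).
T = (9.72×10^11)^(1/4) = 993 K.

T ≈ 993 K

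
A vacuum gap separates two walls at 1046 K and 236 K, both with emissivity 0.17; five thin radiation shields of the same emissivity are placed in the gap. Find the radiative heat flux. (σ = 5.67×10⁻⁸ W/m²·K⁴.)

q ≈ 1050 W/m²

Each of the 6 gaps contributes resistance (2/ε − 1) = 2/0.17 − 1 = 10.76; total = 64.59.
q = σ(T₁⁴ − T₂⁴) / 64.59 = 5.67×10⁻⁸ × 1.19×10^12 / 64.59 = 1050 W/m².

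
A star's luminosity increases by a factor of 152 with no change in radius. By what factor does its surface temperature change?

P ∝ T⁴ ⇒ T ∝ P^(1/4), so T scales by (152)^(1/4) = 3.51.

factor ≈ 3.51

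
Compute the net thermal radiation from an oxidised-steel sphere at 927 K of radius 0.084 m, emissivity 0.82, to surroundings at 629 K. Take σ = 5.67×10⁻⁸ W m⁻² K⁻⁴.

A = 4πr² = 4π × (0.084)² = 0.0887 m².
Q = εσA(T⁴ − T_s⁴). T⁴ − T_s⁴ = (927)⁴ − (629)⁴ = 7.38×10^11 − 1.57×10^11 = 5.82×10^11 K⁴.
Q = 0.82 × 5.67×10⁻⁸ × 0.0887 × 5.82×10^11 = 2400 W.

Q ≈ 2400 W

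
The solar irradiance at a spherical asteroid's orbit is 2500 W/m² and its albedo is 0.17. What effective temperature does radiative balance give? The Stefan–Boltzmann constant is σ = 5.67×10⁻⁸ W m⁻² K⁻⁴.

Power absorbed = (1−a)S·πR²; power emitted = 4πR²σT⁴. Equating and cancelling πR²:
T = ((1−a)S / 4σ)^(1/4) = (2080 / (4 × 5.67×10⁻⁸))^(1/4) = (9.15×10^9)^(1/4).
T = 309 K.

T ≈ 309 K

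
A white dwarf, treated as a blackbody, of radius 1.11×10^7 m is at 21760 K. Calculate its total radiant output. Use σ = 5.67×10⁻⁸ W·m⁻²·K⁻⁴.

A = 4πr² = 4π × (1.11×10^7)² = 1.55×10^15 m².
P = σAT⁴ = 5.67×10⁻⁸ × 1.55×10^15 × (21760)⁴ = 5.67×10⁻⁸ × 1.55×10^15 × 2.24×10^17.
P = 1.97×10^25 W.

P ≈ 1.97×10^25 W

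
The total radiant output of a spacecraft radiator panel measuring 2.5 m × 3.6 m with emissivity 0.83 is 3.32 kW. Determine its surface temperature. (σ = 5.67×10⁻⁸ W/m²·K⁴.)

A = 2.5 × 3.6 = 9.00 m².
From P = εσAT⁴, T = (P / εσA)^(1/4) = (3320 / (0.83 × 5.67×10⁻⁸ × 9.00))^(1/4).
T = (7.84×10^9)^(1/4) = 298 K.

T ≈ 298 K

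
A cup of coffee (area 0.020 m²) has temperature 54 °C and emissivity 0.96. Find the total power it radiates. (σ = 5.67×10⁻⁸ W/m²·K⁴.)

54 °C = 327 K.
Stefan–Boltzmann: P = εσAT⁴ = 0.96 × 5.67×10⁻⁸ × 0.0200 × (327)⁴ = 0.96 × 5.67×10⁻⁸ × 0.0200 × 1.14×10^10.
P = 12.4 W.

P ≈ 12.4 W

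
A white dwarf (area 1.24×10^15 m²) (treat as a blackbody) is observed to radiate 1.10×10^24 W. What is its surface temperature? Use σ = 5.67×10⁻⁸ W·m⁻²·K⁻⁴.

T ≈ 11200 K

From P = σAT⁴, T = (P / σA)^(1/4) = (1.10×10^24 / (5.67×10⁻⁸ × 1.24×10^15))^(1/4).
T = (1.56×10^16)^(1/4) = 11200 K.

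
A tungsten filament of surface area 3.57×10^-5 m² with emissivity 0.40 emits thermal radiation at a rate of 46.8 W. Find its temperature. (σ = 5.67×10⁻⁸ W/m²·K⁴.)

T ≈ 2760 K

From P = εσAT⁴, T = (P / εσA)^(1/4) = (46.8 / (0.40 × 5.67×10⁻⁸ × 3.57×10^-5))^(1/4).
T = (5.78×10^13)^(1/4) = 2760 K.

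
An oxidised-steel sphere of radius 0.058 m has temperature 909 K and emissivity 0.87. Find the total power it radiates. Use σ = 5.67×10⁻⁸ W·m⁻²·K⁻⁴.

P ≈ 1420 W

A = 4πr² = 4π × (0.058)² = 0.0423 m².
Stefan–Boltzmann: P = εσAT⁴ = 0.87 × 5.67×10⁻⁸ × 0.0423 × (909)⁴ = 0.87 × 5.67×10⁻⁸ × 0.0423 × 6.83×10^11.
P = 1420 W.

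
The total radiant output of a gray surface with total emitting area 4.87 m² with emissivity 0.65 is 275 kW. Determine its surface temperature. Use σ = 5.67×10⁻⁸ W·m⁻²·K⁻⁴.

From P = εσAT⁴, T = (P / εσA)^(1/4) = (2.75×10^5 / (0.65 × 5.67×10⁻⁸ × 4.87))^(1/4).
T = (1.53×10^12)^(1/4) = 1110 K.

T ≈ 1110 K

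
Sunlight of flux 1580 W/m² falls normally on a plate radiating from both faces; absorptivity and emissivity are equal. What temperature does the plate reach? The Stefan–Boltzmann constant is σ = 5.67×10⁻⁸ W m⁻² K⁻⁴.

Absorbed flux αS = emitted flux 2εσT⁴ per unit area; with α = ε this gives T = (S/2σ)^(1/4).
T = (1580 / (2 × 5.67×10⁻⁸))^(1/4) = (1.39×10^10)^(1/4).
T = 344 K.

T ≈ 344 K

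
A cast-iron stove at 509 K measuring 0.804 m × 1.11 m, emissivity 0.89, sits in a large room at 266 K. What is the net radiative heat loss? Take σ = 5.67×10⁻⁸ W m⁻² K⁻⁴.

A = 0.804 × 1.11 = 0.892 m².
Q = εσA(T⁴ − T_s⁴). T⁴ − T_s⁴ = (509)⁴ − (266)⁴ = 6.71×10^10 − 5.01×10^9 = 6.21×10^10 K⁴.
Q = 0.89 × 5.67×10⁻⁸ × 0.892 × 6.21×10^10 = 2800 W.

Q ≈ 2800 W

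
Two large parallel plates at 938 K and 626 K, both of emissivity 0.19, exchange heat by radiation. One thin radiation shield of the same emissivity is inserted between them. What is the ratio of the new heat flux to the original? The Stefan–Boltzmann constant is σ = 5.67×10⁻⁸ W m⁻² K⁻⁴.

ratio ≈ 0.500

With N identical shields there are N+1 = 2 gaps in series, each with the same radiative resistance, so the flux falls to 1/(N+1) of its unshielded value.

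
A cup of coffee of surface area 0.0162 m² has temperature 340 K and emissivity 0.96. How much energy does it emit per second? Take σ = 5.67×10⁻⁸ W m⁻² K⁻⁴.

Stefan–Boltzmann: P = εσAT⁴ = 0.96 × 5.67×10⁻⁸ × 0.0162 × (340)⁴ = 0.96 × 5.67×10⁻⁸ × 0.0162 × 1.34×10^10.
P = 11.8 W.

P ≈ 11.8 W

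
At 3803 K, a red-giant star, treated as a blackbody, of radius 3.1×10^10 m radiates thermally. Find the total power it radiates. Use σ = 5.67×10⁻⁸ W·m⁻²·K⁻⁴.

A = 4πr² = 4π × (3.1×10^10)² = 1.21×10^22 m².
P = σAT⁴ = 5.67×10⁻⁸ × 1.21×10^22 × (3803)⁴ = 5.67×10⁻⁸ × 1.21×10^22 × 2.09×10^14.
P = 1.43×10^29 W.

P ≈ 1.43×10^29 W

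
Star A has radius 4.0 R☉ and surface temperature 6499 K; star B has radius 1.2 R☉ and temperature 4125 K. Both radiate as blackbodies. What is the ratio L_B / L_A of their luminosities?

L = 4πR²σT⁴ ∝ R²T⁴, so L_B/L_A = (1.2/4.0)² × (4125/6499)⁴ = 0.0900 × 0.162 = 0.0146.

L_B/L_A ≈ 0.0146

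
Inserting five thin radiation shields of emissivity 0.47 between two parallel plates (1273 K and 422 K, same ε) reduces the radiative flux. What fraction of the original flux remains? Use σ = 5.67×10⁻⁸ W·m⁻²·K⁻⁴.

With N identical shields there are N+1 = 6 gaps in series, each with the same radiative resistance, so the flux falls to 1/(N+1) of its unshielded value.

ratio ≈ 0.167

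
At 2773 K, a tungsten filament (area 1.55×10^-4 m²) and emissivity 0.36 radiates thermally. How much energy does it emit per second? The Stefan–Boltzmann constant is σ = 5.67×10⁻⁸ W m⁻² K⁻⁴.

Stefan–Boltzmann: P = εσAT⁴ = 0.36 × 5.67×10⁻⁸ × 1.55×10^-4 × (2773)⁴ = 0.36 × 5.67×10⁻⁸ × 1.55×10^-4 × 5.91×10^13.
P = 187 W.

P ≈ 187 W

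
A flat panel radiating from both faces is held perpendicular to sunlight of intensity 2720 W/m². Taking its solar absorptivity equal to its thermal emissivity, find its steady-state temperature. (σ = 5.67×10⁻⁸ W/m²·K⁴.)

Absorbed flux αS = emitted flux 2εσT⁴ per unit area; with α = ε this gives T = (S/2σ)^(1/4).
T = (2720 / (2 × 5.67×10⁻⁸))^(1/4) = (2.40×10^10)^(1/4).
T = 394 K.

T ≈ 394 K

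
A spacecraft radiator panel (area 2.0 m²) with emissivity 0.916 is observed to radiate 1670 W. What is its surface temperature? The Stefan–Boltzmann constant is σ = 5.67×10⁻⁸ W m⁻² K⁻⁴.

T ≈ 356 K

From P = εσAT⁴, T = (P / εσA)^(1/4) = (1670 / (0.916 × 5.67×10⁻⁸ × 2.00))^(1/4).
T = (1.61×10^10)^(1/4) = 356 K.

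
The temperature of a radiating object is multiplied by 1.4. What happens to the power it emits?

factor ≈ 3.84

P ∝ T⁴, so the power scales as (1.4)⁴ = 3.84.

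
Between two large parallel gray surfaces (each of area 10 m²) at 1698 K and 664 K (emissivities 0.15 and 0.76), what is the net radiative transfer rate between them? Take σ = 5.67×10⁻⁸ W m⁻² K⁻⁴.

For two large parallel gray plates, q = σ(T₁⁴ − T₂⁴) / (1/ε₁ + 1/ε₂ − 1).
1/ε₁ + 1/ε₂ − 1 = 1/0.15 + 1/0.76 − 1 = 6.982.
T₁⁴ − T₂⁴ = 8.31×10^12 − 1.94×10^11 = 8.12×10^12 K⁴.
q = 5.67×10⁻⁸ × 8.12×10^12 / 6.982 = 65900 W/m².
Q = q·A = 65900 × 10 = 6.59×10^5 W.

Q ≈ 6.59×10^5 W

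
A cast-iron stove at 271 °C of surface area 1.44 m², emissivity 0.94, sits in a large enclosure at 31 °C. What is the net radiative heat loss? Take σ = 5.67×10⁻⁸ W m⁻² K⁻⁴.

Q ≈ 6070 W

Convert: 271 °C = 544 K; 31 °C = 304 K.
Q = εσA(T⁴ − T_s⁴). T⁴ − T_s⁴ = (544)⁴ − (304)⁴ = 8.76×10^10 − 8.54×10^9 = 7.90×10^10 K⁴.
Q = 0.94 × 5.67×10⁻⁸ × 1.44 × 7.90×10^10 = 6070 W.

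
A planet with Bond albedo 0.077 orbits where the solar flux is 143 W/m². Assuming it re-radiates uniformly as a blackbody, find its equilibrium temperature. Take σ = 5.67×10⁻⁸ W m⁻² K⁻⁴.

Power absorbed = (1−a)S·πR²; power emitted = 4πR²σT⁴. Equating and cancelling πR²:
T = ((1−a)S / 4σ)^(1/4) = (132 / (4 × 5.67×10⁻⁸))^(1/4) = (5.82×10^8)^(1/4).
T = 155 K.

T ≈ 155 K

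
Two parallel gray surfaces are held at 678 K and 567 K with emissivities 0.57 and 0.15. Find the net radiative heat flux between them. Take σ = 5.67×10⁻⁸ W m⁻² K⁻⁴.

q ≈ 825 W/m²

For two large parallel gray plates, q = σ(T₁⁴ − T₂⁴) / (1/ε₁ + 1/ε₂ − 1).
1/ε₁ + 1/ε₂ − 1 = 1/0.57 + 1/0.15 − 1 = 7.421.
T₁⁴ − T₂⁴ = 2.11×10^11 − 1.03×10^11 = 1.08×10^11 K⁴.
q = 5.67×10⁻⁸ × 1.08×10^11 / 7.421 = 825 W/m².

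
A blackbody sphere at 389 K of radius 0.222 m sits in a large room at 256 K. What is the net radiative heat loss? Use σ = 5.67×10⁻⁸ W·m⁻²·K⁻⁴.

Q ≈ 653 W

A = 4πr² = 4π × (0.222)² = 0.619 m².
Q = σA(T⁴ − T_s⁴). T⁴ − T_s⁴ = (389)⁴ − (256)⁴ = 2.29×10^10 − 4.29×10^9 = 1.86×10^10 K⁴.
Q = 5.67×10⁻⁸ × 0.619 × 1.86×10^10 = 653 W.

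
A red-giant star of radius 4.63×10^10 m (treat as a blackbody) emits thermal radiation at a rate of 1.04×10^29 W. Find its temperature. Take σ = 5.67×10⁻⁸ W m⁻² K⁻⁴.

A = 4πr² = 4π × (4.63×10^10)² = 2.69×10^22 m².
From P = σAT⁴, T = (P / σA)^(1/4) = (1.04×10^29 / (5.67×10⁻⁸ × 2.69×10^22))^(1/4).
T = (6.81×10^13)^(1/4) = 2870 K.

T ≈ 2870 K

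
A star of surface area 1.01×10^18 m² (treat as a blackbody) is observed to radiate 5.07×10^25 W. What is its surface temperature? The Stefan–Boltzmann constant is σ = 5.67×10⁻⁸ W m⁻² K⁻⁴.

T ≈ 5450 K

From P = σAT⁴, T = (P / σA)^(1/4) = (5.07×10^25 / (5.67×10⁻⁸ × 1.01×10^18))^(1/4).
T = (8.85×10^14)^(1/4) = 5450 K.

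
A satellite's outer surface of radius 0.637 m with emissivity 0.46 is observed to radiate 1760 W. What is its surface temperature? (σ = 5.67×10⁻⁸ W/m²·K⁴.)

T ≈ 339 K

A = 4πr² = 4π × (0.637)² = 5.10 m².
From P = εσAT⁴, T = (P / εσA)^(1/4) = (1760 / (0.46 × 5.67×10⁻⁸ × 5.10))^(1/4).
T = (1.32×10^10)^(1/4) = 339 K.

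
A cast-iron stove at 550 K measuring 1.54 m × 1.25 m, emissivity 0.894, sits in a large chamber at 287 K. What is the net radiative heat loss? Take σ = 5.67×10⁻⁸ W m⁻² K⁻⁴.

Q ≈ 8270 W

A = 1.54 × 1.25 = 1.93 m².
Q = εσA(T⁴ − T_s⁴). T⁴ − T_s⁴ = (550)⁴ − (287)⁴ = 9.15×10^10 − 6.78×10^9 = 8.47×10^10 K⁴.
Q = 0.894 × 5.67×10⁻⁸ × 1.93 × 8.47×10^10 = 8270 W.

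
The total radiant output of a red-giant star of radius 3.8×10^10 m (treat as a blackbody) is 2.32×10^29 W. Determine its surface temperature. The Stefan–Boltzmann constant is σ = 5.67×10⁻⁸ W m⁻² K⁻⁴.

A = 4πr² = 4π × (3.8×10^10)² = 1.81×10^22 m².
From P = σAT⁴, T = (P / σA)^(1/4) = (2.32×10^29 / (5.67×10⁻⁸ × 1.81×10^22))^(1/4).
T = (2.25×10^14)^(1/4) = 3880 K.

T ≈ 3880 K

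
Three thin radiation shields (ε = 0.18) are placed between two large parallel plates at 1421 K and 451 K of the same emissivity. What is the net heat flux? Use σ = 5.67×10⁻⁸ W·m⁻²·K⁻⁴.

q ≈ 5660 W/m²

Each of the 4 gaps contributes resistance (2/ε − 1) = 2/0.18 − 1 = 10.11; total = 40.44.
q = σ(T₁⁴ − T₂⁴) / 40.44 = 5.67×10⁻⁸ × 4.04×10^12 / 40.44 = 5660 W/m².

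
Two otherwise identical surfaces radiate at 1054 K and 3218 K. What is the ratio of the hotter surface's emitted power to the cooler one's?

ratio ≈ 86.9

P ∝ T⁴, so the ratio is (3218/1054)⁴ = (3.053)⁴ = 86.9.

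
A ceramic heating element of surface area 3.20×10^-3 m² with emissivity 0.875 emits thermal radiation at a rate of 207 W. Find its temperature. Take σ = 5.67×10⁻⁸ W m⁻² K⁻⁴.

T ≈ 1070 K

From P = εσAT⁴, T = (P / εσA)^(1/4) = (207 / (0.875 × 5.67×10⁻⁸ × 3.20×10^-3))^(1/4).
T = (1.30×10^12)^(1/4) = 1070 K.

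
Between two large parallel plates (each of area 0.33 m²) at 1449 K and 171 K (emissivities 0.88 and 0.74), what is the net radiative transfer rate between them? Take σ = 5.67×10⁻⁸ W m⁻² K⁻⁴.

For two large parallel gray plates, q = σ(T₁⁴ − T₂⁴) / (1/ε₁ + 1/ε₂ − 1).
1/ε₁ + 1/ε₂ − 1 = 1/0.88 + 1/0.74 − 1 = 1.488.
T₁⁴ − T₂⁴ = 4.41×10^12 − 8.55×10^8 = 4.41×10^12 K⁴.
q = 5.67×10⁻⁸ × 4.41×10^12 / 1.488 = 1.68×10^5 W/m².
Q = q·A = 1.68×10^5 × 0.33 = 55400 W.

Q ≈ 55400 W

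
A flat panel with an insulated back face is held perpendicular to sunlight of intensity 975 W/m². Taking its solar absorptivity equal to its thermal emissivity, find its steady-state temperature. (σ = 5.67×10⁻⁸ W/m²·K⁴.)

Absorbed flux αS = emitted flux εσT⁴ (one radiating face); with α = ε, T = (S/σ)^(1/4).
T = (975 / 5.67×10⁻⁸)^(1/4) = (1.72×10^10)^(1/4).
T = 362 K.

T ≈ 362 K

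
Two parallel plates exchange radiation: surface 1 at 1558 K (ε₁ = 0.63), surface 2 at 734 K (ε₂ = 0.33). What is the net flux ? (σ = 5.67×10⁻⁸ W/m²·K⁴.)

q ≈ 87800 W/m²

For two large parallel gray plates, q = σ(T₁⁴ − T₂⁴) / (1/ε₁ + 1/ε₂ − 1).
1/ε₁ + 1/ε₂ − 1 = 1/0.63 + 1/0.33 − 1 = 3.618.
T₁⁴ − T₂⁴ = 5.89×10^12 − 2.90×10^11 = 5.60×10^12 K⁴.
q = 5.67×10⁻⁸ × 5.60×10^12 / 3.618 = 87800 W/m².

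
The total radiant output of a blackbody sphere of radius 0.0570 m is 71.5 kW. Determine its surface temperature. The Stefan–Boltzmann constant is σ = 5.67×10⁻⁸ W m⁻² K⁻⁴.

A = 4πr² = 4π × (0.0570)² = 0.0408 m².
From P = σAT⁴, T = (P / σA)^(1/4) = (71500 / (5.67×10⁻⁸ × 0.0408))^(1/4).
T = (3.09×10^13)^(1/4) = 2360 K.

T ≈ 2360 K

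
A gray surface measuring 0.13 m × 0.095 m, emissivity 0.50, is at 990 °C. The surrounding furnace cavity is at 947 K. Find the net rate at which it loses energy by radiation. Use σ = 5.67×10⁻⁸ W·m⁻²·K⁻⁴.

A = 0.13 × 0.095 = 0.0123 m².
Convert: 990 °C = 1263 K.
Q = εσA(T⁴ − T_s⁴). T⁴ − T_s⁴ = (1263)⁴ − (947)⁴ = 2.54×10^12 − 8.04×10^11 = 1.74×10^12 K⁴.
Q = 0.50 × 5.67×10⁻⁸ × 0.0123 × 1.74×10^12 = 609 W.

Q ≈ 609 W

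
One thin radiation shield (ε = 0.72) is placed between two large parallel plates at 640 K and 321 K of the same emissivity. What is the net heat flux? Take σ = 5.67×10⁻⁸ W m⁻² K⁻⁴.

Each of the 2 gaps contributes resistance (2/ε − 1) = 2/0.72 − 1 = 1.778; total = 3.556.
q = σ(T₁⁴ − T₂⁴) / 3.556 = 5.67×10⁻⁸ × 1.57×10^11 / 3.556 = 2510 W/m².

q ≈ 2510 W/m²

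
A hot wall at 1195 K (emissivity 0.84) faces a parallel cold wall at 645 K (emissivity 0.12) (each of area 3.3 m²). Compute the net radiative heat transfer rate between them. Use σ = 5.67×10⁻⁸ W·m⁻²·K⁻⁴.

Q ≈ 41000 W

For two large parallel gray plates, q = σ(T₁⁴ − T₂⁴) / (1/ε₁ + 1/ε₂ − 1).
1/ε₁ + 1/ε₂ − 1 = 1/0.84 + 1/0.12 − 1 = 8.524.
T₁⁴ − T₂⁴ = 2.04×10^12 − 1.73×10^11 = 1.87×10^12 K⁴.
q = 5.67×10⁻⁸ × 1.87×10^12 / 8.524 = 12400 W/m².
Q = q·A = 12400 × 3.3 = 41000 W.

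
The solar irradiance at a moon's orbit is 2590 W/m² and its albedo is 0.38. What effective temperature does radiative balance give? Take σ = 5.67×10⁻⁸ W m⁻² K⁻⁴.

Power absorbed = (1−a)S·πR²; power emitted = 4πR²σT⁴. Equating and cancelling πR²:
T = ((1−a)S / 4σ)^(1/4) = (1610 / (4 × 5.67×10⁻⁸))^(1/4) = (7.08×10^9)^(1/4).
T = 290 K.

T ≈ 290 K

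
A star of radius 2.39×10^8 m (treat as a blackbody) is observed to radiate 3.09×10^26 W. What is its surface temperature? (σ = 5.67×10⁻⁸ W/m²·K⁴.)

A = 4πr² = 4π × (2.39×10^8)² = 7.18×10^17 m².
From P = σAT⁴, T = (P / σA)^(1/4) = (3.09×10^26 / (5.67×10⁻⁸ × 7.18×10^17))^(1/4).
T = (7.59×10^15)^(1/4) = 9330 K.

T ≈ 9330 K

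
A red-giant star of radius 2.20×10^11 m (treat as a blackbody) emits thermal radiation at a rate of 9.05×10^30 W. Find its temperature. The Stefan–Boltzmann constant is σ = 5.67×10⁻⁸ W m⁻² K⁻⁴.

T ≈ 4020 K

A = 4πr² = 4π × (2.20×10^11)² = 6.08×10^23 m².
From P = σAT⁴, T = (P / σA)^(1/4) = (9.05×10^30 / (5.67×10⁻⁸ × 6.08×10^23))^(1/4).
T = (2.62×10^14)^(1/4) = 4020 K.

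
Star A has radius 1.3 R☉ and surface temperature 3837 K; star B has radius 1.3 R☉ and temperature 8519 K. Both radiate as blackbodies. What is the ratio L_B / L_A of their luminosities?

L_B/L_A ≈ 24.3

L = 4πR²σT⁴ ∝ R²T⁴, so L_B/L_A = (1.3/1.3)² × (8519/3837)⁴ = 1.00 × 24.3 = 24.3.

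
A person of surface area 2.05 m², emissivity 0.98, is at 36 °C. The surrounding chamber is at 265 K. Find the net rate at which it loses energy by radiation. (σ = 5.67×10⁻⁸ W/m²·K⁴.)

Convert: 36 °C = 309 K.
Q = εσA(T⁴ − T_s⁴). T⁴ − T_s⁴ = (309)⁴ − (265)⁴ = 9.12×10^9 − 4.93×10^9 = 4.19×10^9 K⁴.
Q = 0.98 × 5.67×10⁻⁸ × 2.05 × 4.19×10^9 = 477 W.

Q ≈ 477 W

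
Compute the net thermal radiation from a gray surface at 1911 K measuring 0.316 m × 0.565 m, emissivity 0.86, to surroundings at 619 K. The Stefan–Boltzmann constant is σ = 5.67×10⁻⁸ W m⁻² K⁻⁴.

Q ≈ 1.15×10^5 W

A = 0.316 × 0.565 = 0.179 m².
Q = εσA(T⁴ − T_s⁴). T⁴ − T_s⁴ = (1911)⁴ − (619)⁴ = 1.33×10^13 − 1.47×10^11 = 1.32×10^13 K⁴.
Q = 0.86 × 5.67×10⁻⁸ × 0.179 × 1.32×10^13 = 1.15×10^5 W.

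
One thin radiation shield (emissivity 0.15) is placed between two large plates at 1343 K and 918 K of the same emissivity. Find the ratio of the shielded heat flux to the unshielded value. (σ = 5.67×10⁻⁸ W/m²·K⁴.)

With N identical shields there are N+1 = 2 gaps in series, each with the same radiative resistance, so the flux falls to 1/(N+1) of its unshielded value.

ratio ≈ 0.500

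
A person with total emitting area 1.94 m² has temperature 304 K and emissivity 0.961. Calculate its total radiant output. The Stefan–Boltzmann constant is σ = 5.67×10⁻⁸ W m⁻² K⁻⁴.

P ≈ 903 W

Stefan–Boltzmann: P = εσAT⁴ = 0.961 × 5.67×10⁻⁸ × 1.94 × (304)⁴ = 0.961 × 5.67×10⁻⁸ × 1.94 × 8.54×10^9.
P = 903 W.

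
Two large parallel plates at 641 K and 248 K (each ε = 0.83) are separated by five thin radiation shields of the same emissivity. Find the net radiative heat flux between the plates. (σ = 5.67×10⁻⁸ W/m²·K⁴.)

q ≈ 1110 W/m²

Each of the 6 gaps contributes resistance (2/ε − 1) = 2/0.83 − 1 = 1.410; total = 8.458.
q = σ(T₁⁴ − T₂⁴) / 8.458 = 5.67×10⁻⁸ × 1.65×10^11 / 8.458 = 1110 W/m².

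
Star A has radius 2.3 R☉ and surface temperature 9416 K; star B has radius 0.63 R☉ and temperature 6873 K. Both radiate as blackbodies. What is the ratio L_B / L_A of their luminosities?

L_B/L_A ≈ 0.0213

L = 4πR²σT⁴ ∝ R²T⁴, so L_B/L_A = (0.63/2.3)² × (6873/9416)⁴ = 0.0750 × 0.284 = 0.0213.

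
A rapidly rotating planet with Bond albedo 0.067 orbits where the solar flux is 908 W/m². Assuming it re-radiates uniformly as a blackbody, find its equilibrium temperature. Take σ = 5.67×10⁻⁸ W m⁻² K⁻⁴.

T ≈ 247 K

Power absorbed = (1−a)S·πR²; power emitted = 4πR²σT⁴. Equating and cancelling πR²:
T = ((1−a)S / 4σ)^(1/4) = (847 / (4 × 5.67×10⁻⁸))^(1/4) = (3.74×10^9)^(1/4).
T = 247 K.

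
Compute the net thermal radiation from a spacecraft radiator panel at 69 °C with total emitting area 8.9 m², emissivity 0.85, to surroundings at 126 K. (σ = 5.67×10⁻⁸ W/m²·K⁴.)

Q ≈ 5760 W

Convert: 69 °C = 342 K.
Q = εσA(T⁴ − T_s⁴). T⁴ − T_s⁴ = (342)⁴ − (126)⁴ = 1.37×10^10 − 2.52×10^8 = 1.34×10^10 K⁴.
Q = 0.85 × 5.67×10⁻⁸ × 8.90 × 1.34×10^10 = 5760 W.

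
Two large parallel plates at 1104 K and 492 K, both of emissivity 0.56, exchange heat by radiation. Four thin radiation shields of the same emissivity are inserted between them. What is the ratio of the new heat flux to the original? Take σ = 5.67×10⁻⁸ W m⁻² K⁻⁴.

With N identical shields there are N+1 = 5 gaps in series, each with the same radiative resistance, so the flux falls to 1/(N+1) of its unshielded value.

ratio ≈ 0.200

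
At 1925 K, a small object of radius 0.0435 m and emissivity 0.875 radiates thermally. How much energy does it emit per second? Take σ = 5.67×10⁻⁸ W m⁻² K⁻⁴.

P ≈ 16200 W

A = 4πr² = 4π × (0.0435)² = 0.0238 m².
Stefan–Boltzmann: P = εσAT⁴ = 0.875 × 5.67×10⁻⁸ × 0.0238 × (1925)⁴ = 0.875 × 5.67×10⁻⁸ × 0.0238 × 1.37×10^13.
P = 16200 W.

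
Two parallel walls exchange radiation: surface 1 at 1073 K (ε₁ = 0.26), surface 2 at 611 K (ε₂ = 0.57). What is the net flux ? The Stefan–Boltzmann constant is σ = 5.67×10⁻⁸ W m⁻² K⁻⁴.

For two large parallel gray plates, q = σ(T₁⁴ − T₂⁴) / (1/ε₁ + 1/ε₂ − 1).
1/ε₁ + 1/ε₂ − 1 = 1/0.26 + 1/0.57 − 1 = 4.601.
T₁⁴ − T₂⁴ = 1.33×10^12 − 1.39×10^11 = 1.19×10^12 K⁴.
q = 5.67×10⁻⁸ × 1.19×10^12 / 4.601 = 14600 W/m².

q ≈ 14600 W/m²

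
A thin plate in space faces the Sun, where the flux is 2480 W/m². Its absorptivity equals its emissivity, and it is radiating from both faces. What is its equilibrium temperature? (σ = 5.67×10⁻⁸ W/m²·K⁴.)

T ≈ 385 K

Absorbed flux αS = emitted flux 2εσT⁴ per unit area; with α = ε this gives T = (S/2σ)^(1/4).
T = (2480 / (2 × 5.67×10⁻⁸))^(1/4) = (2.19×10^10)^(1/4).
T = 385 K.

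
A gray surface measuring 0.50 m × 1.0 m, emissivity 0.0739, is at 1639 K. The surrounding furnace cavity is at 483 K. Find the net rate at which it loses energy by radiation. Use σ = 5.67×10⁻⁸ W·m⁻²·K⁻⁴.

A = 0.50 × 1.0 = 0.500 m².
Q = εσA(T⁴ − T_s⁴). T⁴ − T_s⁴ = (1639)⁴ − (483)⁴ = 7.22×10^12 − 5.44×10^10 = 7.16×10^12 K⁴.
Q = 0.0739 × 5.67×10⁻⁸ × 0.500 × 7.16×10^12 = 15000 W.

Q ≈ 15000 W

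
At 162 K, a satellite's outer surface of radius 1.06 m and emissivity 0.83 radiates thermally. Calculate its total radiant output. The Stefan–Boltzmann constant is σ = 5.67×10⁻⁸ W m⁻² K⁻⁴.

P ≈ 458 W

A = 4πr² = 4π × (1.06)² = 14.1 m².
Stefan–Boltzmann: P = εσAT⁴ = 0.83 × 5.67×10⁻⁸ × 14.1 × (162)⁴ = 0.83 × 5.67×10⁻⁸ × 14.1 × 6.89×10^8.
P = 458 W.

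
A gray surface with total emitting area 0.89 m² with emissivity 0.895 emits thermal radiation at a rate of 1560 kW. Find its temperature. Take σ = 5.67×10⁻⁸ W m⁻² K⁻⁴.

From P = εσAT⁴, T = (P / εσA)^(1/4) = (1.56×10^6 / (0.895 × 5.67×10⁻⁸ × 0.890))^(1/4).
T = (3.45×10^13)^(1/4) = 2420 K.

T ≈ 2420 K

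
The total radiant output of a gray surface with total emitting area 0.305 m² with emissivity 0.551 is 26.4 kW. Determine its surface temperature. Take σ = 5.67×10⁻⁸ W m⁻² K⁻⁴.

T ≈ 1290 K

From P = εσAT⁴, T = (P / εσA)^(1/4) = (26400 / (0.551 × 5.67×10⁻⁸ × 0.305))^(1/4).
T = (2.77×10^12)^(1/4) = 1290 K.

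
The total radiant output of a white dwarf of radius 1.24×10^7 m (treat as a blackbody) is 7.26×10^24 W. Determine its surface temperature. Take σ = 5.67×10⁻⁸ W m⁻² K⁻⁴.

T ≈ 16000 K

A = 4πr² = 4π × (1.24×10^7)² = 1.93×10^15 m².
From P = σAT⁴, T = (P / σA)^(1/4) = (7.26×10^24 / (5.67×10⁻⁸ × 1.93×10^15))^(1/4).
T = (6.63×10^16)^(1/4) = 16000 K.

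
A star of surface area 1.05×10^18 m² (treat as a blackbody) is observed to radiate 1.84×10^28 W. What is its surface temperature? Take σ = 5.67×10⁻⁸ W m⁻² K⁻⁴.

From P = σAT⁴, T = (P / σA)^(1/4) = (1.84×10^28 / (5.67×10⁻⁸ × 1.05×10^18))^(1/4).
T = (3.09×10^17)^(1/4) = 23600 K.

T ≈ 23600 K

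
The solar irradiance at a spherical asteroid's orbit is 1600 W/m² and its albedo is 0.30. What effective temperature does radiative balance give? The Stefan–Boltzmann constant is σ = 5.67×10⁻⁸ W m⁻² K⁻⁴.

Power absorbed = (1−a)S·πR²; power emitted = 4πR²σT⁴. Equating and cancelling πR²:
T = ((1−a)S / 4σ)^(1/4) = (1120 / (4 × 5.67×10⁻⁸))^(1/4) = (4.94×10^9)^(1/4).
T = 265 K.

T ≈ 265 K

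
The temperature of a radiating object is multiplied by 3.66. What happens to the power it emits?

P ∝ T⁴, so the power scales as (3.66)⁴ = 179.

factor ≈ 179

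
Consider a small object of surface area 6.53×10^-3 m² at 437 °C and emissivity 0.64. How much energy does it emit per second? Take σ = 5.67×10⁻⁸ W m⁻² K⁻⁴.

P ≈ 60.2 W

437 °C = 710 K.
Stefan–Boltzmann: P = εσAT⁴ = 0.64 × 5.67×10⁻⁸ × 6.53×10^-3 × (710)⁴ = 0.64 × 5.67×10⁻⁸ × 6.53×10^-3 × 2.54×10^11.
P = 60.2 W.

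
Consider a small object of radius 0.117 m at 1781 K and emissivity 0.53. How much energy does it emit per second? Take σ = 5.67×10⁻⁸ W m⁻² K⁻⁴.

P ≈ 52000 W

A = 4πr² = 4π × (0.117)² = 0.172 m².
P = εσAT⁴ = 0.53 × 5.67×10⁻⁸ × 0.172 × (1781)⁴ = 0.53 × 5.67×10⁻⁸ × 0.172 × 1.01×10^13.
P = 52000 W.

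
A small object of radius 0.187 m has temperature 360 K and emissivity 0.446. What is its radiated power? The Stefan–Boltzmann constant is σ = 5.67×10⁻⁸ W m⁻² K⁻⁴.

P ≈ 187 W

A = 4πr² = 4π × (0.187)² = 0.439 m².
Stefan–Boltzmann: P = εσAT⁴ = 0.446 × 5.67×10⁻⁸ × 0.439 × (360)⁴ = 0.446 × 5.67×10⁻⁸ × 0.439 × 1.68×10^10.
P = 187 W.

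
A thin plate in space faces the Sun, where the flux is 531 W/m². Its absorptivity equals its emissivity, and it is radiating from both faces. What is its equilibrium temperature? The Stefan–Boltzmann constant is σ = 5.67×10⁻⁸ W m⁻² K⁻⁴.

T ≈ 262 K

Absorbed flux αS = emitted flux 2εσT⁴ per unit area; with α = ε this gives T = (S/2σ)^(1/4).
T = (531 / (2 × 5.67×10⁻⁸))^(1/4) = (4.68×10^9)^(1/4).
T = 262 K.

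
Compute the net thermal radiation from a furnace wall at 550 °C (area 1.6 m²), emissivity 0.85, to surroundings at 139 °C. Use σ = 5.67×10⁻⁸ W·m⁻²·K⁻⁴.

Q ≈ 33200 W

Convert: 550 °C = 823 K; 139 °C = 412 K.
Q = εσA(T⁴ − T_s⁴). T⁴ − T_s⁴ = (823)⁴ − (412)⁴ = 4.59×10^11 − 2.88×10^10 = 4.30×10^11 K⁴.
Q = 0.85 × 5.67×10⁻⁸ × 1.60 × 4.30×10^11 = 33200 W.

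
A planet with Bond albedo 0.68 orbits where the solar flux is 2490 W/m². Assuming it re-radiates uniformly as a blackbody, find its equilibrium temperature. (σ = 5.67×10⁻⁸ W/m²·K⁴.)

Power absorbed = (1−a)S·πR²; power emitted = 4πR²σT⁴. Equating and cancelling πR²:
T = ((1−a)S / 4σ)^(1/4) = (797 / (4 × 5.67×10⁻⁸))^(1/4) = (3.51×10^9)^(1/4).
T = 243 K.

T ≈ 243 K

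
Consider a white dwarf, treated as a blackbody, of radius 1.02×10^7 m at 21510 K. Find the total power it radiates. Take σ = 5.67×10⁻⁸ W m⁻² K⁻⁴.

P ≈ 1.59×10^25 W

A = 4πr² = 4π × (1.02×10^7)² = 1.31×10^15 m².
P = σAT⁴ = 5.67×10⁻⁸ × 1.31×10^15 × (21510)⁴ = 5.67×10⁻⁸ × 1.31×10^15 × 2.14×10^17.
P = 1.59×10^25 W.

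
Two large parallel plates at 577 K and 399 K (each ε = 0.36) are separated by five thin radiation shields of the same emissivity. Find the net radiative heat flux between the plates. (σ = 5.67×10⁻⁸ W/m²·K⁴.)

Each of the 6 gaps contributes resistance (2/ε − 1) = 2/0.36 − 1 = 4.556; total = 27.33.
q = σ(T₁⁴ − T₂⁴) / 27.33 = 5.67×10⁻⁸ × 8.55×10^10 / 27.33 = 177 W/m².

q ≈ 177 W/m²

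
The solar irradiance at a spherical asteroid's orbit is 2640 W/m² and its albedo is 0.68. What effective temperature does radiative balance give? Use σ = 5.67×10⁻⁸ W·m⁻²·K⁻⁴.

Power absorbed = (1−a)S·πR²; power emitted = 4πR²σT⁴. Equating and cancelling πR²:
T = ((1−a)S / 4σ)^(1/4) = (845 / (4 × 5.67×10⁻⁸))^(1/4) = (3.72×10^9)^(1/4).
T = 247 K.

T ≈ 247 K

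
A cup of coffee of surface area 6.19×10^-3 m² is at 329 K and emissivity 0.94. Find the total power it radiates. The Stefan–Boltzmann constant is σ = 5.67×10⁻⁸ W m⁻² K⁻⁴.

P ≈ 3.87 W

Stefan–Boltzmann: P = εσAT⁴ = 0.94 × 5.67×10⁻⁸ × 6.19×10^-3 × (329)⁴ = 0.94 × 5.67×10⁻⁸ × 6.19×10^-3 × 1.17×10^10.
P = 3.87 W.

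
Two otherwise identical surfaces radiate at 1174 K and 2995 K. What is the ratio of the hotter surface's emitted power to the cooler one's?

ratio ≈ 42.4

P ∝ T⁴, so the ratio is (2995/1174)⁴ = (2.551)⁴ = 42.4.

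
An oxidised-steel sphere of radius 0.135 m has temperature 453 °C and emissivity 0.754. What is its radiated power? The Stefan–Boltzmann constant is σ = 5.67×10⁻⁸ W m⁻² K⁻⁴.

A = 4πr² = 4π × (0.135)² = 0.229 m².
453 °C = 726 K.
Stefan–Boltzmann: P = εσAT⁴ = 0.754 × 5.67×10⁻⁸ × 0.229 × (726)⁴ = 0.754 × 5.67×10⁻⁸ × 0.229 × 2.78×10^11.
P = 2720 W.

P ≈ 2720 W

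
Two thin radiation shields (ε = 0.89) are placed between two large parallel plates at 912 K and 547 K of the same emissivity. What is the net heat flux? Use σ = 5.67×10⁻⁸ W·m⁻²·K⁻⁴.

q ≈ 9130 W/m²

Each of the 3 gaps contributes resistance (2/ε − 1) = 2/0.89 − 1 = 1.247; total = 3.742.
q = σ(T₁⁴ − T₂⁴) / 3.742 = 5.67×10⁻⁸ × 6.02×10^11 / 3.742 = 9130 W/m².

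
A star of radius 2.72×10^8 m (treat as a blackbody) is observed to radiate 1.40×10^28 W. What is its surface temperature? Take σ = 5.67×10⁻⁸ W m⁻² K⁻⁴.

A = 4πr² = 4π × (2.72×10^8)² = 9.30×10^17 m².
From P = σAT⁴, T = (P / σA)^(1/4) = (1.40×10^28 / (5.67×10⁻⁸ × 9.30×10^17))^(1/4).
T = (2.66×10^17)^(1/4) = 22700 K.

T ≈ 22700 K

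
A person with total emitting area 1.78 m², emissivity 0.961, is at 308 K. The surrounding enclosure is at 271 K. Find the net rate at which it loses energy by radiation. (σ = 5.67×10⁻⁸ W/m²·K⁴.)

Q = εσA(T⁴ − T_s⁴). T⁴ − T_s⁴ = (308)⁴ − (271)⁴ = 9.00×10^9 − 5.39×10^9 = 3.61×10^9 K⁴.
Q = 0.961 × 5.67×10⁻⁸ × 1.78 × 3.61×10^9 = 350 W.

Q ≈ 350 W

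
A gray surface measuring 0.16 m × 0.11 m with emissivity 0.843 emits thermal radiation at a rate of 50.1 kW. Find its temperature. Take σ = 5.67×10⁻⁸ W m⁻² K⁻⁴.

T ≈ 2780 K

A = 0.16 × 0.11 = 0.0176 m².
From P = εσAT⁴, T = (P / εσA)^(1/4) = (50100 / (0.843 × 5.67×10⁻⁸ × 0.0176))^(1/4).
T = (5.96×10^13)^(1/4) = 2780 K.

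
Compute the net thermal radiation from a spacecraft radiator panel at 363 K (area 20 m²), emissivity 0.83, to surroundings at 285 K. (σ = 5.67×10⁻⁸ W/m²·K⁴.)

Q = εσA(T⁴ − T_s⁴). T⁴ − T_s⁴ = (363)⁴ − (285)⁴ = 1.74×10^10 − 6.60×10^9 = 1.08×10^10 K⁴.
Q = 0.83 × 5.67×10⁻⁸ × 20.0 × 1.08×10^10 = 10100 W.

Q ≈ 10100 W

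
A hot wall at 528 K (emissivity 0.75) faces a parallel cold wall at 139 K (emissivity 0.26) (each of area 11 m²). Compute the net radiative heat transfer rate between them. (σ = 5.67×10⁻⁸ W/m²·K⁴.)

For two large parallel gray plates, q = σ(T₁⁴ − T₂⁴) / (1/ε₁ + 1/ε₂ − 1).
1/ε₁ + 1/ε₂ − 1 = 1/0.75 + 1/0.26 − 1 = 4.179.
T₁⁴ − T₂⁴ = 7.77×10^10 − 3.73×10^8 = 7.73×10^10 K⁴.
q = 5.67×10⁻⁸ × 7.73×10^10 / 4.179 = 1050 W/m².
Q = q·A = 1050 × 11 = 11500 W.

Q ≈ 11500 W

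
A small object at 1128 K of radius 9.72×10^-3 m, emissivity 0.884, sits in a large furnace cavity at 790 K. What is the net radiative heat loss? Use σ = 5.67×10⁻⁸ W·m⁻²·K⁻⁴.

A = 4πr² = 4π × (9.72×10^-3)² = 1.19×10^-3 m².
Q = εσA(T⁴ − T_s⁴). T⁴ − T_s⁴ = (1128)⁴ − (790)⁴ = 1.62×10^12 − 3.90×10^11 = 1.23×10^12 K⁴.
Q = 0.884 × 5.67×10⁻⁸ × 1.19×10^-3 × 1.23×10^12 = 73.2 W.

Q ≈ 73.2 W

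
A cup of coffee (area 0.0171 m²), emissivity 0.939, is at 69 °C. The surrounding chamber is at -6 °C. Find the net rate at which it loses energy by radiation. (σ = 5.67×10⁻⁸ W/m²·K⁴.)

Q ≈ 7.83 W

Convert: 69 °C = 342 K; -6 °C = 267 K.
Q = εσA(T⁴ − T_s⁴). T⁴ − T_s⁴ = (342)⁴ − (267)⁴ = 1.37×10^10 − 5.08×10^9 = 8.60×10^9 K⁴.
Q = 0.939 × 5.67×10⁻⁸ × 0.0171 × 8.60×10^9 = 7.83 W.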